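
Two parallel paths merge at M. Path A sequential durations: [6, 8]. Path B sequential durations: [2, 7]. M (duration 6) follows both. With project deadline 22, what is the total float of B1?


Forward pass: ES(B1) = sum of predecessors on chain B = 0
EF = ES + duration = 0 + 2 = 2
Backward pass: LF(M) = deadline = 22; LS(M) = 22 - 6 = 16
LF(B1) = LS(M) - sum(successors on chain B) = 16 - 7 = 9
LS = LF - duration = 9 - 2 = 7
Total float = LS - ES = 7 - 0 = 7

7


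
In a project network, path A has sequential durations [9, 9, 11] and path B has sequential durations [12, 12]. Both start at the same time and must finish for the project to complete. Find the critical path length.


Path A total = 9 + 9 + 11 = 29
Path B total = 12 + 12 = 24
Critical path = longest path = max(29, 24) = 29

29


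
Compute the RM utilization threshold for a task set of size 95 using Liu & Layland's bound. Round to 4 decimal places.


Compute 2^(1/95) = 1.0073229689
Subtract 1: 1.0073229689 - 1 = 0.0073229689
Multiply by n: 95 * 0.0073229689 = 0.6956820455
Round to 4 dp: 0.6957

0.6957


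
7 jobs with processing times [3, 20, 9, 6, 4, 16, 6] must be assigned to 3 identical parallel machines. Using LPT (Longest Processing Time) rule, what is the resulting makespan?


Sort jobs in decreasing order (LPT): [20, 16, 9, 6, 6, 4, 3]
Assign each job to the least loaded machine:
  Machine 1: jobs [20, 3], load = 23
  Machine 2: jobs [16, 4], load = 20
  Machine 3: jobs [9, 6, 6], load = 21
Makespan = max load = 23

23


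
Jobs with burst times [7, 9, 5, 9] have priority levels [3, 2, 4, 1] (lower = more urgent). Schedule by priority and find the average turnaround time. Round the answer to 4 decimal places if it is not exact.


Sort by priority (ascending = highest first):
Order: [(1, 9), (2, 9), (3, 7), (4, 5)]
Completion times:
  Priority 1, burst=9, C=9
  Priority 2, burst=9, C=18
  Priority 3, burst=7, C=25
  Priority 4, burst=5, C=30
Average turnaround = 82/4 = 20.5

20.5


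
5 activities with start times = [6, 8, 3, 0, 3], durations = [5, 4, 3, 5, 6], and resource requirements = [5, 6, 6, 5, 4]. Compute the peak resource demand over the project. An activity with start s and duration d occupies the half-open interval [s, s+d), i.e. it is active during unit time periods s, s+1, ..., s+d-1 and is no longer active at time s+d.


Each activity i is active on [start_i, start_i + duration_i).
Compute total resource usage per time slot:
  t=0: active resources = [5], total = 5
  t=1: active resources = [5], total = 5
  t=2: active resources = [5], total = 5
  t=3: active resources = [6, 5, 4], total = 15
  t=4: active resources = [6, 5, 4], total = 15
  t=5: active resources = [6, 4], total = 10
  t=6: active resources = [5, 4], total = 9
  t=7: active resources = [5, 4], total = 9
  t=8: active resources = [5, 6, 4], total = 15
  t=9: active resources = [5, 6], total = 11
  t=10: active resources = [5, 6], total = 11
  t=11: active resources = [6], total = 6
Peak resource demand = 15

15


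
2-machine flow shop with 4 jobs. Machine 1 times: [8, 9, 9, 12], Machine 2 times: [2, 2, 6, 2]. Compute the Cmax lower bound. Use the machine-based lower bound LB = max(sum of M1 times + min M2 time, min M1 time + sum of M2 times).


LB1 = sum(M1 times) + min(M2 times) = 38 + 2 = 40
LB2 = min(M1 times) + sum(M2 times) = 8 + 12 = 20
Lower bound = max(LB1, LB2) = max(40, 20) = 40

40


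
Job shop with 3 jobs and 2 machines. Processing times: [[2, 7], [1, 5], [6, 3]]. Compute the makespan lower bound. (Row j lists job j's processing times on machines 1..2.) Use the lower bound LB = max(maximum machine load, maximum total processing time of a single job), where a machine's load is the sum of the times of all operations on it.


Machine loads:
  Machine 1: 2 + 1 + 6 = 9
  Machine 2: 7 + 5 + 3 = 15
Max machine load = 15
Job totals:
  Job 1: 9
  Job 2: 6
  Job 3: 9
Max job total = 9
Lower bound = max(15, 9) = 15

15


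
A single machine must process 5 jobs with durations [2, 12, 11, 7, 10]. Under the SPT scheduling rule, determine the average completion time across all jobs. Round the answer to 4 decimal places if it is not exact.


Sort jobs by processing time (SPT order): [2, 7, 10, 11, 12]
Compute completion times sequentially:
  Job 1: processing = 2, completes at 2
  Job 2: processing = 7, completes at 9
  Job 3: processing = 10, completes at 19
  Job 4: processing = 11, completes at 30
  Job 5: processing = 12, completes at 42
Sum of completion times = 102
Average completion time = 102/5 = 20.4

20.4


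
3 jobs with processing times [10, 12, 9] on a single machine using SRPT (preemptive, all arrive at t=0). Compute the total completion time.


Since all jobs arrive at t=0, SRPT equals SPT ordering.
SPT order: [9, 10, 12]
Completion times:
  Job 1: p=9, C=9
  Job 2: p=10, C=19
  Job 3: p=12, C=31
Total completion time = 9 + 19 + 31 = 59

59


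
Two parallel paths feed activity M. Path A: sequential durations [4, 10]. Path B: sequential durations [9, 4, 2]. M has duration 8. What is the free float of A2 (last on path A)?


ES(A2) = sum of predecessors on chain A = 4
EF(A2) = ES + duration = 4 + 10 = 14
Successor of A2 is M. ES(M) = max(sum(A), sum(B)) = max(14, 15) = 15
Free float = ES(successor) - EF(current) = 15 - 14 = 1

1


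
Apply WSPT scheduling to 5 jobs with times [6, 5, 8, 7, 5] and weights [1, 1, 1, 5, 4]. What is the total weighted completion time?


Compute p/w ratios and sort ascending (WSPT): [(5, 4), (7, 5), (5, 1), (6, 1), (8, 1)]
Compute weighted completion times:
  Job (p=5,w=4): C=5, w*C=4*5=20
  Job (p=7,w=5): C=12, w*C=5*12=60
  Job (p=5,w=1): C=17, w*C=1*17=17
  Job (p=6,w=1): C=23, w*C=1*23=23
  Job (p=8,w=1): C=31, w*C=1*31=31
Total weighted completion time = 151

151


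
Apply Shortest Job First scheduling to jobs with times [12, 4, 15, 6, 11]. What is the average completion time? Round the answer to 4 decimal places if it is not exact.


SJF order (ascending): [4, 6, 11, 12, 15]
Completion times:
  Job 1: burst=4, C=4
  Job 2: burst=6, C=10
  Job 3: burst=11, C=21
  Job 4: burst=12, C=33
  Job 5: burst=15, C=48
Average completion = 116/5 = 23.2

23.2


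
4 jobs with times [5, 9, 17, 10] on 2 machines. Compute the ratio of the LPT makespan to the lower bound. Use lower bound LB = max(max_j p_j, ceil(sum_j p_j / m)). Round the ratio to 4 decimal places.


LPT order: [17, 10, 9, 5]
Machine loads after assignment: [22, 19]
LPT makespan = 22
Lower bound = max(max_job, ceil(total/2)) = max(17, 21) = 21
Ratio = 22 / 21 = 1.0476

1.0476


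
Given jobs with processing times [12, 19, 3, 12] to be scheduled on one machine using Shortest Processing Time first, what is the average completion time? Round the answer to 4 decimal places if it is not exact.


Sort jobs by processing time (SPT order): [3, 12, 12, 19]
Compute completion times sequentially:
  Job 1: processing = 3, completes at 3
  Job 2: processing = 12, completes at 15
  Job 3: processing = 12, completes at 27
  Job 4: processing = 19, completes at 46
Sum of completion times = 91
Average completion time = 91/4 = 22.75

22.75


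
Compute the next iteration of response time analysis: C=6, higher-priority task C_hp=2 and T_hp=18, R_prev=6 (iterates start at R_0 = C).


R_next = C + ceil(R_prev / T_hp) * C_hp
ceil(6 / 18) = ceil(0.3333) = 1
Interference = 1 * 2 = 2
R_next = 6 + 2 = 8

8


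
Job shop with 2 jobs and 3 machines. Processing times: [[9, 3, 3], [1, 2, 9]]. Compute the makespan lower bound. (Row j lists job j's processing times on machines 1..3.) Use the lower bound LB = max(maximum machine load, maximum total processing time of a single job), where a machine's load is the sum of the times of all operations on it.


Machine loads:
  Machine 1: 9 + 1 = 10
  Machine 2: 3 + 2 = 5
  Machine 3: 3 + 9 = 12
Max machine load = 12
Job totals:
  Job 1: 15
  Job 2: 12
Max job total = 15
Lower bound = max(12, 15) = 15

15


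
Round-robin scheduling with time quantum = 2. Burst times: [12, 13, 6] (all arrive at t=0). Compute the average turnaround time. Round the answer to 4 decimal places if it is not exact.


Time quantum = 2
Execution trace:
  J1 runs 2 units, time = 2
  J2 runs 2 units, time = 4
  J3 runs 2 units, time = 6
  J1 runs 2 units, time = 8
  J2 runs 2 units, time = 10
  J3 runs 2 units, time = 12
  J1 runs 2 units, time = 14
  J2 runs 2 units, time = 16
  J3 runs 2 units, time = 18
  J1 runs 2 units, time = 20
  J2 runs 2 units, time = 22
  J1 runs 2 units, time = 24
  J2 runs 2 units, time = 26
  J1 runs 2 units, time = 28
  J2 runs 2 units, time = 30
  J2 runs 1 units, time = 31
Finish times: [28, 31, 18]
Average turnaround = 77/3 = 25.6667

25.6667


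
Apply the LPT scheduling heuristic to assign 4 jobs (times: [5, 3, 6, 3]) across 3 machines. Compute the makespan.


Sort jobs in decreasing order (LPT): [6, 5, 3, 3]
Assign each job to the least loaded machine:
  Machine 1: jobs [6], load = 6
  Machine 2: jobs [5], load = 5
  Machine 3: jobs [3, 3], load = 6
Makespan = max load = 6

6


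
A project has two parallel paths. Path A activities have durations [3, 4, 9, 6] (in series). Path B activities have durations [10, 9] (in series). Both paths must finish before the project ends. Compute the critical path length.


Path A total = 3 + 4 + 9 + 6 = 22
Path B total = 10 + 9 = 19
Critical path = longest path = max(22, 19) = 22

22


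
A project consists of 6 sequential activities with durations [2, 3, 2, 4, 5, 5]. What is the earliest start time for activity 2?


Activity 2 starts after activities 1 through 1 complete.
Predecessor durations: [2]
ES = 2 = 2

2


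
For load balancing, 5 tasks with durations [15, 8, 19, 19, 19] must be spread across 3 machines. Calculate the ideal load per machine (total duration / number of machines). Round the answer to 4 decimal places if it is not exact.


Total processing time = 15 + 8 + 19 + 19 + 19 = 80
Number of machines = 3
Ideal balanced load = 80 / 3 = 26.6667

26.6667


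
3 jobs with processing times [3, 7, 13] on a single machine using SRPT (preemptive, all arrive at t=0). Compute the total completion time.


Since all jobs arrive at t=0, SRPT equals SPT ordering.
SPT order: [3, 7, 13]
Completion times:
  Job 1: p=3, C=3
  Job 2: p=7, C=10
  Job 3: p=13, C=23
Total completion time = 3 + 10 + 23 = 36

36


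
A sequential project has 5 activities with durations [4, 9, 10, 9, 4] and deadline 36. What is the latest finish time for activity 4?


LF(activity 4) = deadline - sum of successor durations
Successors: activities 5 through 5 with durations [4]
Sum of successor durations = 4
LF = 36 - 4 = 32

32


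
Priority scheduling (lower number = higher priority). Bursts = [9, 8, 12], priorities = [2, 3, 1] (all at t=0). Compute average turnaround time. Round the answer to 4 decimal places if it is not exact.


Sort by priority (ascending = highest first):
Order: [(1, 12), (2, 9), (3, 8)]
Completion times:
  Priority 1, burst=12, C=12
  Priority 2, burst=9, C=21
  Priority 3, burst=8, C=29
Average turnaround = 62/3 = 20.6667

20.6667


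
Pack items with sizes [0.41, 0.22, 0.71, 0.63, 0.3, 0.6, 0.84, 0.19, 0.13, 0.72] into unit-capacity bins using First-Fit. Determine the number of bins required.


Place items sequentially using First-Fit:
  Item 0.41 -> new Bin 1
  Item 0.22 -> Bin 1 (now 0.63)
  Item 0.71 -> new Bin 2
  Item 0.63 -> new Bin 3
  Item 0.3 -> Bin 1 (now 0.93)
  Item 0.6 -> new Bin 4
  Item 0.84 -> new Bin 5
  Item 0.19 -> Bin 2 (now 0.9)
  Item 0.13 -> Bin 3 (now 0.76)
  Item 0.72 -> new Bin 6
Total bins used = 6

6


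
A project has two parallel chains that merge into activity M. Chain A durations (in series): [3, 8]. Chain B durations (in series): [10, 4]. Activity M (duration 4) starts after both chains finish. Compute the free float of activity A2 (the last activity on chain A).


ES(A2) = sum of predecessors on chain A = 3
EF(A2) = ES + duration = 3 + 8 = 11
Successor of A2 is M. ES(M) = max(sum(A), sum(B)) = max(11, 14) = 14
Free float = ES(successor) - EF(current) = 14 - 11 = 3

3


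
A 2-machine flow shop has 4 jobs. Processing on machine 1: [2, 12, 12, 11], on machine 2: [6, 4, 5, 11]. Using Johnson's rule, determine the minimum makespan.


Apply Johnson's rule:
  Group 1 (a <= b): [(1, 2, 6), (4, 11, 11)]
  Group 2 (a > b): [(3, 12, 5), (2, 12, 4)]
Optimal job order: [1, 4, 3, 2]
Schedule:
  Job 1: M1 done at 2, M2 done at 8
  Job 4: M1 done at 13, M2 done at 24
  Job 3: M1 done at 25, M2 done at 30
  Job 2: M1 done at 37, M2 done at 41
Makespan = 41

41


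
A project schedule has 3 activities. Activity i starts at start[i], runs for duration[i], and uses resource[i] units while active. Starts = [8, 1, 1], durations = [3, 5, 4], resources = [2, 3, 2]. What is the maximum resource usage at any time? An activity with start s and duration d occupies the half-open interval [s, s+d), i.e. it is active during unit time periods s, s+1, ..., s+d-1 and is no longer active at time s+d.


Each activity i is active on [start_i, start_i + duration_i).
Compute total resource usage per time slot:
  t=0: active resources = [], total = 0
  t=1: active resources = [3, 2], total = 5
  t=2: active resources = [3, 2], total = 5
  t=3: active resources = [3, 2], total = 5
  t=4: active resources = [3, 2], total = 5
  t=5: active resources = [3], total = 3
  t=6: active resources = [], total = 0
  t=7: active resources = [], total = 0
  t=8: active resources = [2], total = 2
  t=9: active resources = [2], total = 2
  t=10: active resources = [2], total = 2
Peak resource demand = 5

5


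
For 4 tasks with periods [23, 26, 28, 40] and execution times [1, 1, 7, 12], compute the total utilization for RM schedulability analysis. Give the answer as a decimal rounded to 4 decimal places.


Compute individual utilizations (exact fractions):
  Task 1: C/T = 1/23 (approx. 0.0435)
  Task 2: C/T = 1/26 (approx. 0.0385)
  Task 3: C/T = 7/28 = 1/4 (approx. 0.25)
  Task 4: C/T = 12/40 = 3/10 (approx. 0.3)
Total utilization U = 1/23 + 1/26 + 1/4 + 3/10 = 3779/5980
Rounded to 4 decimal places: U = 0.6319
RM (Liu & Layland) bound for 4 tasks = 0.756828; compare with U = 3779/5980 (approx. 0.631940)
U <= bound, so schedulable by RM sufficient condition.

0.6319


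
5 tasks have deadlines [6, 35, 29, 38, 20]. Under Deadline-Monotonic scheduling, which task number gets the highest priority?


Sort tasks by relative deadline (ascending):
  Task 1: deadline = 6
  Task 5: deadline = 20
  Task 3: deadline = 29
  Task 2: deadline = 35
  Task 4: deadline = 38
Priority order (highest first): [1, 5, 3, 2, 4]
Highest priority task = 1

1


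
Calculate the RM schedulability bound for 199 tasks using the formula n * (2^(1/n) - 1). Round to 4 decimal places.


Compute 2^(1/199) = 1.0034892249
Subtract 1: 1.0034892249 - 1 = 0.0034892249
Multiply by n: 199 * 0.0034892249 = 0.6943557551
Round to 4 dp: 0.6944

0.6944


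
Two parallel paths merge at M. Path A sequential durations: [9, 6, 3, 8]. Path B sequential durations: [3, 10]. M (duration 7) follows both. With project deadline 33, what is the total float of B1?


Forward pass: ES(B1) = sum of predecessors on chain B = 0
EF = ES + duration = 0 + 3 = 3
Backward pass: LF(M) = deadline = 33; LS(M) = 33 - 7 = 26
LF(B1) = LS(M) - sum(successors on chain B) = 26 - 10 = 16
LS = LF - duration = 16 - 3 = 13
Total float = LS - ES = 13 - 0 = 13

13


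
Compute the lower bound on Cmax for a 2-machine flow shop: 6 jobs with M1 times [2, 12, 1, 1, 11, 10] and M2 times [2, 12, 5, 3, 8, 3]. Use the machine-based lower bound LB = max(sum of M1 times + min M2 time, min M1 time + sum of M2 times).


LB1 = sum(M1 times) + min(M2 times) = 37 + 2 = 39
LB2 = min(M1 times) + sum(M2 times) = 1 + 33 = 34
Lower bound = max(LB1, LB2) = max(39, 34) = 39

39


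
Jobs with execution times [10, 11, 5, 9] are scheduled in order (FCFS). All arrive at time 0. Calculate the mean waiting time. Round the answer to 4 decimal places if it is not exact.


FCFS order (as given): [10, 11, 5, 9]
Waiting times:
  Job 1: wait = 0
  Job 2: wait = 10
  Job 3: wait = 21
  Job 4: wait = 26
Sum of waiting times = 57
Average waiting time = 57/4 = 14.25

14.25


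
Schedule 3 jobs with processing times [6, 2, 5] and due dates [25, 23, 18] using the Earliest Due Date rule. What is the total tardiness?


Sort by due date (EDD order): [(5, 18), (2, 23), (6, 25)]
Compute completion times and tardiness:
  Job 1: p=5, d=18, C=5, tardiness=max(0,5-18)=0
  Job 2: p=2, d=23, C=7, tardiness=max(0,7-23)=0
  Job 3: p=6, d=25, C=13, tardiness=max(0,13-25)=0
Total tardiness = 0

0


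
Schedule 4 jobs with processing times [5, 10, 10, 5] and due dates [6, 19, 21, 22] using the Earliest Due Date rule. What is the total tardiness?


Sort by due date (EDD order): [(5, 6), (10, 19), (10, 21), (5, 22)]
Compute completion times and tardiness:
  Job 1: p=5, d=6, C=5, tardiness=max(0,5-6)=0
  Job 2: p=10, d=19, C=15, tardiness=max(0,15-19)=0
  Job 3: p=10, d=21, C=25, tardiness=max(0,25-21)=4
  Job 4: p=5, d=22, C=30, tardiness=max(0,30-22)=8
Total tardiness = 12

12


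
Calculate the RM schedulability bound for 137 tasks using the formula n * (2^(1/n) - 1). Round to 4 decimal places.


Compute 2^(1/137) = 1.0050722892
Subtract 1: 1.0050722892 - 1 = 0.0050722892
Multiply by n: 137 * 0.0050722892 = 0.6949036204
Round to 4 dp: 0.6949

0.6949


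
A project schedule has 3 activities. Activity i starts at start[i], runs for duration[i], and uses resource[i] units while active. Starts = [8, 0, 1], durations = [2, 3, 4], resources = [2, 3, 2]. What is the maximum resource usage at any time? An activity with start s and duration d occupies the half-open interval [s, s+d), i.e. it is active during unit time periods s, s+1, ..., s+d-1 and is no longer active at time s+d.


Each activity i is active on [start_i, start_i + duration_i).
Compute total resource usage per time slot:
  t=0: active resources = [3], total = 3
  t=1: active resources = [3, 2], total = 5
  t=2: active resources = [3, 2], total = 5
  t=3: active resources = [2], total = 2
  t=4: active resources = [2], total = 2
  t=5: active resources = [], total = 0
  t=6: active resources = [], total = 0
  t=7: active resources = [], total = 0
  t=8: active resources = [2], total = 2
  t=9: active resources = [2], total = 2
Peak resource demand = 5

5


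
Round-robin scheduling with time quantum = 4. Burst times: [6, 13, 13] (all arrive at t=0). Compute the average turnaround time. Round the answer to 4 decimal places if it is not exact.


Time quantum = 4
Execution trace:
  J1 runs 4 units, time = 4
  J2 runs 4 units, time = 8
  J3 runs 4 units, time = 12
  J1 runs 2 units, time = 14
  J2 runs 4 units, time = 18
  J3 runs 4 units, time = 22
  J2 runs 4 units, time = 26
  J3 runs 4 units, time = 30
  J2 runs 1 units, time = 31
  J3 runs 1 units, time = 32
Finish times: [14, 31, 32]
Average turnaround = 77/3 = 25.6667

25.6667


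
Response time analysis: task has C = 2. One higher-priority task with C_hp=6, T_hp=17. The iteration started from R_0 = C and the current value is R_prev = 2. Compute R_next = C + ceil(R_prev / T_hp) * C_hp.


R_next = C + ceil(R_prev / T_hp) * C_hp
ceil(2 / 17) = ceil(0.1176) = 1
Interference = 1 * 6 = 6
R_next = 2 + 6 = 8

8


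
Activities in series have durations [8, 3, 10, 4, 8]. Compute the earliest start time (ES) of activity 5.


Activity 5 starts after activities 1 through 4 complete.
Predecessor durations: [8, 3, 10, 4]
ES = 8 + 3 + 10 + 4 = 25

25


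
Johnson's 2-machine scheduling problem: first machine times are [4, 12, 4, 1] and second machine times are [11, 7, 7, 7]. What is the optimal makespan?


Apply Johnson's rule:
  Group 1 (a <= b): [(4, 1, 7), (1, 4, 11), (3, 4, 7)]
  Group 2 (a > b): [(2, 12, 7)]
Optimal job order: [4, 1, 3, 2]
Schedule:
  Job 4: M1 done at 1, M2 done at 8
  Job 1: M1 done at 5, M2 done at 19
  Job 3: M1 done at 9, M2 done at 26
  Job 2: M1 done at 21, M2 done at 33
Makespan = 33

33


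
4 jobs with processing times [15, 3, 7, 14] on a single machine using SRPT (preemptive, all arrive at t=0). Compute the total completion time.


Since all jobs arrive at t=0, SRPT equals SPT ordering.
SPT order: [3, 7, 14, 15]
Completion times:
  Job 1: p=3, C=3
  Job 2: p=7, C=10
  Job 3: p=14, C=24
  Job 4: p=15, C=39
Total completion time = 3 + 10 + 24 + 39 = 76

76


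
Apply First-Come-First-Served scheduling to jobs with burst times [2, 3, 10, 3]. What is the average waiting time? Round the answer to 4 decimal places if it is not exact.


FCFS order (as given): [2, 3, 10, 3]
Waiting times:
  Job 1: wait = 0
  Job 2: wait = 2
  Job 3: wait = 5
  Job 4: wait = 15
Sum of waiting times = 22
Average waiting time = 22/4 = 5.5

5.5


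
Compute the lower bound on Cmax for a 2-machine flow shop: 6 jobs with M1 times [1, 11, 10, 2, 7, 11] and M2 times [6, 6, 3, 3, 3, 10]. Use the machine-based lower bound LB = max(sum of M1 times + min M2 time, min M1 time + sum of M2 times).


LB1 = sum(M1 times) + min(M2 times) = 42 + 3 = 45
LB2 = min(M1 times) + sum(M2 times) = 1 + 31 = 32
Lower bound = max(LB1, LB2) = max(45, 32) = 45

45


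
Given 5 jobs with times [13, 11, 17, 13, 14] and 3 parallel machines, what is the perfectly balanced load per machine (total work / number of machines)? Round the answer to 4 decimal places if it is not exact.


Total processing time = 13 + 11 + 17 + 13 + 14 = 68
Number of machines = 3
Ideal balanced load = 68 / 3 = 22.6667

22.6667


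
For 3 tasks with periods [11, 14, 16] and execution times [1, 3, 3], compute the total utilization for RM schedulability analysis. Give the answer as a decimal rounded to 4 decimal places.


Compute individual utilizations (exact fractions):
  Task 1: C/T = 1/11 (approx. 0.0909)
  Task 2: C/T = 3/14 (approx. 0.2143)
  Task 3: C/T = 3/16 (approx. 0.1875)
Total utilization U = 1/11 + 3/14 + 3/16 = 607/1232
Rounded to 4 decimal places: U = 0.4927
RM (Liu & Layland) bound for 3 tasks = 0.779763; compare with U = 607/1232 (approx. 0.492695)
U <= bound, so schedulable by RM sufficient condition.

0.4927


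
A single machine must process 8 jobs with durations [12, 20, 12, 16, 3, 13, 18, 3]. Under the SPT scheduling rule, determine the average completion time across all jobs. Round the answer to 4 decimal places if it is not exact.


Sort jobs by processing time (SPT order): [3, 3, 12, 12, 13, 16, 18, 20]
Compute completion times sequentially:
  Job 1: processing = 3, completes at 3
  Job 2: processing = 3, completes at 6
  Job 3: processing = 12, completes at 18
  Job 4: processing = 12, completes at 30
  Job 5: processing = 13, completes at 43
  Job 6: processing = 16, completes at 59
  Job 7: processing = 18, completes at 77
  Job 8: processing = 20, completes at 97
Sum of completion times = 333
Average completion time = 333/8 = 41.625

41.625


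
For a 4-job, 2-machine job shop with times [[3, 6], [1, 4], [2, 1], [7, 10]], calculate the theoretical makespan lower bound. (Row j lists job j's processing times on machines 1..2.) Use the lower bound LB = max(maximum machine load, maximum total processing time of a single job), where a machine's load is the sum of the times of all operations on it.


Machine loads:
  Machine 1: 3 + 1 + 2 + 7 = 13
  Machine 2: 6 + 4 + 1 + 10 = 21
Max machine load = 21
Job totals:
  Job 1: 9
  Job 2: 5
  Job 3: 3
  Job 4: 17
Max job total = 17
Lower bound = max(21, 17) = 21

21


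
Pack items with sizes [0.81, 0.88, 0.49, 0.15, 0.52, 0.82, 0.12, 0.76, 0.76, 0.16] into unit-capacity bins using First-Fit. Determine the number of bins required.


Place items sequentially using First-Fit:
  Item 0.81 -> new Bin 1
  Item 0.88 -> new Bin 2
  Item 0.49 -> new Bin 3
  Item 0.15 -> Bin 1 (now 0.96)
  Item 0.52 -> new Bin 4
  Item 0.82 -> new Bin 5
  Item 0.12 -> Bin 2 (now 1.0)
  Item 0.76 -> new Bin 6
  Item 0.76 -> new Bin 7
  Item 0.16 -> Bin 3 (now 0.65)
Total bins used = 7

7


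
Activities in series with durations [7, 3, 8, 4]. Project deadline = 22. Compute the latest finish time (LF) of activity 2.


LF(activity 2) = deadline - sum of successor durations
Successors: activities 3 through 4 with durations [8, 4]
Sum of successor durations = 12
LF = 22 - 12 = 10

10


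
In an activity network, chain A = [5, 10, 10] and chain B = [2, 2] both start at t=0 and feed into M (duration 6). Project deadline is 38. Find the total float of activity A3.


Forward pass: ES(A3) = sum of predecessors on chain A = 15
EF = ES + duration = 15 + 10 = 25
Backward pass: LF(M) = deadline = 38; LS(M) = 38 - 6 = 32
LF(A3) = LS(M) - sum(successors on chain A) = 32 - 0 = 32
LS = LF - duration = 32 - 10 = 22
Total float = LS - ES = 22 - 15 = 7

7


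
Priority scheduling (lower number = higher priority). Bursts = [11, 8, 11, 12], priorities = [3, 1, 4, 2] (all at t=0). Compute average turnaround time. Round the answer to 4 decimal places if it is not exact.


Sort by priority (ascending = highest first):
Order: [(1, 8), (2, 12), (3, 11), (4, 11)]
Completion times:
  Priority 1, burst=8, C=8
  Priority 2, burst=12, C=20
  Priority 3, burst=11, C=31
  Priority 4, burst=11, C=42
Average turnaround = 101/4 = 25.25

25.25


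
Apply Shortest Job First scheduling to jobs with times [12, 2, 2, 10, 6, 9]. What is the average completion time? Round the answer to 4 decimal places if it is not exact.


SJF order (ascending): [2, 2, 6, 9, 10, 12]
Completion times:
  Job 1: burst=2, C=2
  Job 2: burst=2, C=4
  Job 3: burst=6, C=10
  Job 4: burst=9, C=19
  Job 5: burst=10, C=29
  Job 6: burst=12, C=41
Average completion = 105/6 = 17.5

17.5


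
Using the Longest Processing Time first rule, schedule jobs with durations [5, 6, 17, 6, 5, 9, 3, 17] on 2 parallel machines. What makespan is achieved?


Sort jobs in decreasing order (LPT): [17, 17, 9, 6, 6, 5, 5, 3]
Assign each job to the least loaded machine:
  Machine 1: jobs [17, 9, 5, 3], load = 34
  Machine 2: jobs [17, 6, 6, 5], load = 34
Makespan = max load = 34

34


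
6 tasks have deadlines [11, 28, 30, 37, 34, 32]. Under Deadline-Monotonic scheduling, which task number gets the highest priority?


Sort tasks by relative deadline (ascending):
  Task 1: deadline = 11
  Task 2: deadline = 28
  Task 3: deadline = 30
  Task 6: deadline = 32
  Task 5: deadline = 34
  Task 4: deadline = 37
Priority order (highest first): [1, 2, 3, 6, 5, 4]
Highest priority task = 1

1


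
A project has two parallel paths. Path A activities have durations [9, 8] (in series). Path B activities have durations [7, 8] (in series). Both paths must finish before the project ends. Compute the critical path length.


Path A total = 9 + 8 = 17
Path B total = 7 + 8 = 15
Critical path = longest path = max(17, 15) = 17

17


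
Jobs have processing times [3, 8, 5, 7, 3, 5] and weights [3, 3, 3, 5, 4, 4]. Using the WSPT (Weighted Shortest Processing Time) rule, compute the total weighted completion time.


Compute p/w ratios and sort ascending (WSPT): [(3, 4), (3, 3), (5, 4), (7, 5), (5, 3), (8, 3)]
Compute weighted completion times:
  Job (p=3,w=4): C=3, w*C=4*3=12
  Job (p=3,w=3): C=6, w*C=3*6=18
  Job (p=5,w=4): C=11, w*C=4*11=44
  Job (p=7,w=5): C=18, w*C=5*18=90
  Job (p=5,w=3): C=23, w*C=3*23=69
  Job (p=8,w=3): C=31, w*C=3*31=93
Total weighted completion time = 326

326


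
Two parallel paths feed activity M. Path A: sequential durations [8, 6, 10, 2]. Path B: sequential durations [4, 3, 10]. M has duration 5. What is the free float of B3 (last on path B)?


ES(B3) = sum of predecessors on chain B = 7
EF(B3) = ES + duration = 7 + 10 = 17
Successor of B3 is M. ES(M) = max(sum(A), sum(B)) = max(26, 17) = 26
Free float = ES(successor) - EF(current) = 26 - 17 = 9

9


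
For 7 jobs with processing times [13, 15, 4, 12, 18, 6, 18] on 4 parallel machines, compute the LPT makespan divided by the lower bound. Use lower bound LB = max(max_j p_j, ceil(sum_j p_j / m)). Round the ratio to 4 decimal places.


LPT order: [18, 18, 15, 13, 12, 6, 4]
Machine loads after assignment: [22, 18, 21, 25]
LPT makespan = 25
Lower bound = max(max_job, ceil(total/4)) = max(18, 22) = 22
Ratio = 25 / 22 = 1.1364

1.1364


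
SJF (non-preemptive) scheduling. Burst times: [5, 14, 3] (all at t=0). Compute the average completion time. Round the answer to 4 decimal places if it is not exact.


SJF order (ascending): [3, 5, 14]
Completion times:
  Job 1: burst=3, C=3
  Job 2: burst=5, C=8
  Job 3: burst=14, C=22
Average completion = 33/3 = 11.0

11.0


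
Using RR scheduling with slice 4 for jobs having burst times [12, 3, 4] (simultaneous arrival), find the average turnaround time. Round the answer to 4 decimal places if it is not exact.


Time quantum = 4
Execution trace:
  J1 runs 4 units, time = 4
  J2 runs 3 units, time = 7
  J3 runs 4 units, time = 11
  J1 runs 4 units, time = 15
  J1 runs 4 units, time = 19
Finish times: [19, 7, 11]
Average turnaround = 37/3 = 12.3333

12.3333


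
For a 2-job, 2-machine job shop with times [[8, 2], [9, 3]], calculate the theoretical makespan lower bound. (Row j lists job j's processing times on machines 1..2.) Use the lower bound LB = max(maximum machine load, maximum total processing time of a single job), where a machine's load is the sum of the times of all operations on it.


Machine loads:
  Machine 1: 8 + 9 = 17
  Machine 2: 2 + 3 = 5
Max machine load = 17
Job totals:
  Job 1: 10
  Job 2: 12
Max job total = 12
Lower bound = max(17, 12) = 17

17


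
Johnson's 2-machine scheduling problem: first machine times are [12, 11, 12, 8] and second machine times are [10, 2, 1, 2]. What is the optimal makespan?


Apply Johnson's rule:
  Group 1 (a <= b): []
  Group 2 (a > b): [(1, 12, 10), (2, 11, 2), (4, 8, 2), (3, 12, 1)]
Optimal job order: [1, 2, 4, 3]
Schedule:
  Job 1: M1 done at 12, M2 done at 22
  Job 2: M1 done at 23, M2 done at 25
  Job 4: M1 done at 31, M2 done at 33
  Job 3: M1 done at 43, M2 done at 44
Makespan = 44

44


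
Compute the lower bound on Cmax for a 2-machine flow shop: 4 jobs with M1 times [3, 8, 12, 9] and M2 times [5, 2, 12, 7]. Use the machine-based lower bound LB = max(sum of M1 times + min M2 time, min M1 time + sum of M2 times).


LB1 = sum(M1 times) + min(M2 times) = 32 + 2 = 34
LB2 = min(M1 times) + sum(M2 times) = 3 + 26 = 29
Lower bound = max(LB1, LB2) = max(34, 29) = 34

34


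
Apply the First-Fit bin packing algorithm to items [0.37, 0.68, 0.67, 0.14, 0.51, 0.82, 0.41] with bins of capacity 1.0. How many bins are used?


Place items sequentially using First-Fit:
  Item 0.37 -> new Bin 1
  Item 0.68 -> new Bin 2
  Item 0.67 -> new Bin 3
  Item 0.14 -> Bin 1 (now 0.51)
  Item 0.51 -> new Bin 4
  Item 0.82 -> new Bin 5
  Item 0.41 -> Bin 1 (now 0.92)
Total bins used = 5

5


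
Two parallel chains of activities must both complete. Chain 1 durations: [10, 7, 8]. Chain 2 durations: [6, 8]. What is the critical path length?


Path A total = 10 + 7 + 8 = 25
Path B total = 6 + 8 = 14
Critical path = longest path = max(25, 14) = 25

25


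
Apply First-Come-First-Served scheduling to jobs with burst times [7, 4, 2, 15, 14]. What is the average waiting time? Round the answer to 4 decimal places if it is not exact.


FCFS order (as given): [7, 4, 2, 15, 14]
Waiting times:
  Job 1: wait = 0
  Job 2: wait = 7
  Job 3: wait = 11
  Job 4: wait = 13
  Job 5: wait = 28
Sum of waiting times = 59
Average waiting time = 59/5 = 11.8

11.8


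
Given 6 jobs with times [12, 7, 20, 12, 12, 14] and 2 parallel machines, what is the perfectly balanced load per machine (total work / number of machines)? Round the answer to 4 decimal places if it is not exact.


Total processing time = 12 + 7 + 20 + 12 + 12 + 14 = 77
Number of machines = 2
Ideal balanced load = 77 / 2 = 38.5

38.5


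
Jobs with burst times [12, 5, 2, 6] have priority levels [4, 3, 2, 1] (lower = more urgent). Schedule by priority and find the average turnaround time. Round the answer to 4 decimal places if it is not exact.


Sort by priority (ascending = highest first):
Order: [(1, 6), (2, 2), (3, 5), (4, 12)]
Completion times:
  Priority 1, burst=6, C=6
  Priority 2, burst=2, C=8
  Priority 3, burst=5, C=13
  Priority 4, burst=12, C=25
Average turnaround = 52/4 = 13.0

13.0


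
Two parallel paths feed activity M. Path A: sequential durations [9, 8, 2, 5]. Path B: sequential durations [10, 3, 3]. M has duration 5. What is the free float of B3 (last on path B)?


ES(B3) = sum of predecessors on chain B = 13
EF(B3) = ES + duration = 13 + 3 = 16
Successor of B3 is M. ES(M) = max(sum(A), sum(B)) = max(24, 16) = 24
Free float = ES(successor) - EF(current) = 24 - 16 = 8

8


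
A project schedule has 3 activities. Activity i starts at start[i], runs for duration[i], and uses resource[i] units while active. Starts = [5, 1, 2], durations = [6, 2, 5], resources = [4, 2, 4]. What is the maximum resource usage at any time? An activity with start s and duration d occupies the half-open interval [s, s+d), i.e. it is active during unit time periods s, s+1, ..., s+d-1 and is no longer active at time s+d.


Each activity i is active on [start_i, start_i + duration_i).
Compute total resource usage per time slot:
  t=0: active resources = [], total = 0
  t=1: active resources = [2], total = 2
  t=2: active resources = [2, 4], total = 6
  t=3: active resources = [4], total = 4
  t=4: active resources = [4], total = 4
  t=5: active resources = [4, 4], total = 8
  t=6: active resources = [4, 4], total = 8
  t=7: active resources = [4], total = 4
  t=8: active resources = [4], total = 4
  t=9: active resources = [4], total = 4
  t=10: active resources = [4], total = 4
Peak resource demand = 8

8


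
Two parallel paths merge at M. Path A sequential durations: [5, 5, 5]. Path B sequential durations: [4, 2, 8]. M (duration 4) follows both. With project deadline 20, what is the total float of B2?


Forward pass: ES(B2) = sum of predecessors on chain B = 4
EF = ES + duration = 4 + 2 = 6
Backward pass: LF(M) = deadline = 20; LS(M) = 20 - 4 = 16
LF(B2) = LS(M) - sum(successors on chain B) = 16 - 8 = 8
LS = LF - duration = 8 - 2 = 6
Total float = LS - ES = 6 - 4 = 2

2


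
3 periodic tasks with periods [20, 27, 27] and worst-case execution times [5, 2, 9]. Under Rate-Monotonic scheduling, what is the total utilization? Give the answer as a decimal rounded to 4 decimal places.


Compute individual utilizations (exact fractions):
  Task 1: C/T = 5/20 = 1/4 (approx. 0.25)
  Task 2: C/T = 2/27 (approx. 0.0741)
  Task 3: C/T = 9/27 = 1/3 (approx. 0.3333)
Total utilization U = 1/4 + 2/27 + 1/3 = 71/108
Rounded to 4 decimal places: U = 0.6574
RM (Liu & Layland) bound for 3 tasks = 0.779763; compare with U = 71/108 (approx. 0.657407)
U <= bound, so schedulable by RM sufficient condition.

0.6574


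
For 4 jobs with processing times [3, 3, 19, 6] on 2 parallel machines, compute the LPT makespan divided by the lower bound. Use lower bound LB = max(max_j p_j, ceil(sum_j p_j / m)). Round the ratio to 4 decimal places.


LPT order: [19, 6, 3, 3]
Machine loads after assignment: [19, 12]
LPT makespan = 19
Lower bound = max(max_job, ceil(total/2)) = max(19, 16) = 19
Ratio = 19 / 19 = 1.0

1.0


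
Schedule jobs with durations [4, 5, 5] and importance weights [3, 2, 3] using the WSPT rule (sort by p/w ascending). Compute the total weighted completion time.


Compute p/w ratios and sort ascending (WSPT): [(4, 3), (5, 3), (5, 2)]
Compute weighted completion times:
  Job (p=4,w=3): C=4, w*C=3*4=12
  Job (p=5,w=3): C=9, w*C=3*9=27
  Job (p=5,w=2): C=14, w*C=2*14=28
Total weighted completion time = 67

67


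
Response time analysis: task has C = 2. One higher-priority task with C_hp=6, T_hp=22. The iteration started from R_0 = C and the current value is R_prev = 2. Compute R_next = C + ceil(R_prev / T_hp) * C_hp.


R_next = C + ceil(R_prev / T_hp) * C_hp
ceil(2 / 22) = ceil(0.0909) = 1
Interference = 1 * 6 = 6
R_next = 2 + 6 = 8

8


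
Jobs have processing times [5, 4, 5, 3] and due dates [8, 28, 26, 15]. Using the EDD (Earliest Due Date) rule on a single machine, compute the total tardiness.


Sort by due date (EDD order): [(5, 8), (3, 15), (5, 26), (4, 28)]
Compute completion times and tardiness:
  Job 1: p=5, d=8, C=5, tardiness=max(0,5-8)=0
  Job 2: p=3, d=15, C=8, tardiness=max(0,8-15)=0
  Job 3: p=5, d=26, C=13, tardiness=max(0,13-26)=0
  Job 4: p=4, d=28, C=17, tardiness=max(0,17-28)=0
Total tardiness = 0

0


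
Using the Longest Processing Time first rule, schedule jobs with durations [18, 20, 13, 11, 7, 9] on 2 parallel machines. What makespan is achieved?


Sort jobs in decreasing order (LPT): [20, 18, 13, 11, 9, 7]
Assign each job to the least loaded machine:
  Machine 1: jobs [20, 11, 9], load = 40
  Machine 2: jobs [18, 13, 7], load = 38
Makespan = max load = 40

40


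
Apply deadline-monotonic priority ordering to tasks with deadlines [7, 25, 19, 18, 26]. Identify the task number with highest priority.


Sort tasks by relative deadline (ascending):
  Task 1: deadline = 7
  Task 4: deadline = 18
  Task 3: deadline = 19
  Task 2: deadline = 25
  Task 5: deadline = 26
Priority order (highest first): [1, 4, 3, 2, 5]
Highest priority task = 1

1


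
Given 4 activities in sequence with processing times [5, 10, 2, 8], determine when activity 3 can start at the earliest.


Activity 3 starts after activities 1 through 2 complete.
Predecessor durations: [5, 10]
ES = 5 + 10 = 15

15


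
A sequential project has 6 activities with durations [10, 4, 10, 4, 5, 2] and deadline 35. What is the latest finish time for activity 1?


LF(activity 1) = deadline - sum of successor durations
Successors: activities 2 through 6 with durations [4, 10, 4, 5, 2]
Sum of successor durations = 25
LF = 35 - 25 = 10

10


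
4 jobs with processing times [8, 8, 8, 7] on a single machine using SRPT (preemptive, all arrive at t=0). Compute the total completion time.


Since all jobs arrive at t=0, SRPT equals SPT ordering.
SPT order: [7, 8, 8, 8]
Completion times:
  Job 1: p=7, C=7
  Job 2: p=8, C=15
  Job 3: p=8, C=23
  Job 4: p=8, C=31
Total completion time = 7 + 15 + 23 + 31 = 76

76


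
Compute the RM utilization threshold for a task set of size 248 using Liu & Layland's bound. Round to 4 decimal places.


Compute 2^(1/248) = 1.0027988578
Subtract 1: 1.0027988578 - 1 = 0.0027988578
Multiply by n: 248 * 0.0027988578 = 0.6941167344
Round to 4 dp: 0.6941

0.6941


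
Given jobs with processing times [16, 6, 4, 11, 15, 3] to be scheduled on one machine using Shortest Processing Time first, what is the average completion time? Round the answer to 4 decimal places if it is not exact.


Sort jobs by processing time (SPT order): [3, 4, 6, 11, 15, 16]
Compute completion times sequentially:
  Job 1: processing = 3, completes at 3
  Job 2: processing = 4, completes at 7
  Job 3: processing = 6, completes at 13
  Job 4: processing = 11, completes at 24
  Job 5: processing = 15, completes at 39
  Job 6: processing = 16, completes at 55
Sum of completion times = 141
Average completion time = 141/6 = 23.5

23.5


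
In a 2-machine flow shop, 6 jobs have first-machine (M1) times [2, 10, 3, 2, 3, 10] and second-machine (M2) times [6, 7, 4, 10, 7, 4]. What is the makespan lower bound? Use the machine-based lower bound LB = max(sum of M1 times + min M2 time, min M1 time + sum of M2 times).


LB1 = sum(M1 times) + min(M2 times) = 30 + 4 = 34
LB2 = min(M1 times) + sum(M2 times) = 2 + 38 = 40
Lower bound = max(LB1, LB2) = max(34, 40) = 40

40


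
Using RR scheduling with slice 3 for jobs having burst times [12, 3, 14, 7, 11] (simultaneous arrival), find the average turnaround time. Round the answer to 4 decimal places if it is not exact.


Time quantum = 3
Execution trace:
  J1 runs 3 units, time = 3
  J2 runs 3 units, time = 6
  J3 runs 3 units, time = 9
  J4 runs 3 units, time = 12
  J5 runs 3 units, time = 15
  J1 runs 3 units, time = 18
  J3 runs 3 units, time = 21
  J4 runs 3 units, time = 24
  J5 runs 3 units, time = 27
  J1 runs 3 units, time = 30
  J3 runs 3 units, time = 33
  J4 runs 1 units, time = 34
  J5 runs 3 units, time = 37
  J1 runs 3 units, time = 40
  J3 runs 3 units, time = 43
  J5 runs 2 units, time = 45
  J3 runs 2 units, time = 47
Finish times: [40, 6, 47, 34, 45]
Average turnaround = 172/5 = 34.4

34.4
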